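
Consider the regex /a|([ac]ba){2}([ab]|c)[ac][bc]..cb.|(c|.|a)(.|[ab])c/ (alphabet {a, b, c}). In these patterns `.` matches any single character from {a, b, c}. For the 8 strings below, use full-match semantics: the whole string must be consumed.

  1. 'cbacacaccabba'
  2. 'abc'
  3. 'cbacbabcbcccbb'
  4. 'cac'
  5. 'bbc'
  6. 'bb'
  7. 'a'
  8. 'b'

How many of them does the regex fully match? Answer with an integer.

5

1 → no match
2 → match
3 → match
4 → match
5 → match
6 → no match
7 → match
8 → no match
Total matched: 5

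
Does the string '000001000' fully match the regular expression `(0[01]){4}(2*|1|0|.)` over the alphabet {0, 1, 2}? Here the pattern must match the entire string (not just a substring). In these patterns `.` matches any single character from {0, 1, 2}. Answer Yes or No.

Yes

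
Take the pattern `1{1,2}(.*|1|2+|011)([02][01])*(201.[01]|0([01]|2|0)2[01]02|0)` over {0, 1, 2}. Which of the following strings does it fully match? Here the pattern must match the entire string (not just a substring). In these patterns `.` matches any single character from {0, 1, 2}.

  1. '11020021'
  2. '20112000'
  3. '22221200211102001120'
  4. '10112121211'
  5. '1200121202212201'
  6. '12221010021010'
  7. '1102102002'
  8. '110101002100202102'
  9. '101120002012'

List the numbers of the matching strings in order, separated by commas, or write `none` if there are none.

6

1 → no match
2 → no match — must start with '1'
3 → no match — must start with '1'
4 → no match
5 → no match
6 → match
7 → no match
8 → no match
9 → no match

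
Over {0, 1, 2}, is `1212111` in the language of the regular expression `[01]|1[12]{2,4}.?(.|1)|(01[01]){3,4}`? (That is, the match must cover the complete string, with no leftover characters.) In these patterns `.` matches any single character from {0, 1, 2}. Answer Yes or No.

Yes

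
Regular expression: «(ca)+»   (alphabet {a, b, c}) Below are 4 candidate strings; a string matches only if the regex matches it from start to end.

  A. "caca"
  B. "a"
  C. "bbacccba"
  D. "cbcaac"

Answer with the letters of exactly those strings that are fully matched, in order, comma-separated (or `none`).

A → match
B → no match — must start with "ca"
C → no match — must start with "ca"
D → no match — must start with "ca"

A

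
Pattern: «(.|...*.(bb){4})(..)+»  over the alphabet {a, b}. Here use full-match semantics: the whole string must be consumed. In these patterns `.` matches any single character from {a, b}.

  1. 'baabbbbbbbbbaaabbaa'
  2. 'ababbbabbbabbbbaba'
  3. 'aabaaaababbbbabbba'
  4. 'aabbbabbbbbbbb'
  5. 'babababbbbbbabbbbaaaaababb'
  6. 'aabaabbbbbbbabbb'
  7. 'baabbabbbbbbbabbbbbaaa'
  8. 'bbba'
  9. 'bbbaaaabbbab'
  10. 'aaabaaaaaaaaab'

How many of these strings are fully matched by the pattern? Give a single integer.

1 → match
2 → no match
3 → no match
4 → no match
5 → no match
6 → no match
7 → no match
8 → no match
9 → no match
10 → no match
Total matched: 1

1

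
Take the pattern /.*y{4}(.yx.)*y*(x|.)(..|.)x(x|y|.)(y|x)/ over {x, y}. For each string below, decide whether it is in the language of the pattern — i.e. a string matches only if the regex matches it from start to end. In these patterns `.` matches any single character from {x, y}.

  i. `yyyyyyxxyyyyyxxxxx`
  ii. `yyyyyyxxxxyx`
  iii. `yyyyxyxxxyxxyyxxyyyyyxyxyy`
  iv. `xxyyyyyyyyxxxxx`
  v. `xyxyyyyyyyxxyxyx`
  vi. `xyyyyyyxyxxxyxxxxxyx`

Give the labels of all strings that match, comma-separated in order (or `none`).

i → match
ii → match
iii → match
iv → match
v → match
vi → match

i, ii, iii, iv, v, vi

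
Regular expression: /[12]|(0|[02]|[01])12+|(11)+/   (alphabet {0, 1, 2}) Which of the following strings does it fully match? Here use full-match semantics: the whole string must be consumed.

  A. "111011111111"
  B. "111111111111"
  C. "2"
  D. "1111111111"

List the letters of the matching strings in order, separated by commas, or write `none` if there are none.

B, C, D

A → no match
B → match
C → match
D → match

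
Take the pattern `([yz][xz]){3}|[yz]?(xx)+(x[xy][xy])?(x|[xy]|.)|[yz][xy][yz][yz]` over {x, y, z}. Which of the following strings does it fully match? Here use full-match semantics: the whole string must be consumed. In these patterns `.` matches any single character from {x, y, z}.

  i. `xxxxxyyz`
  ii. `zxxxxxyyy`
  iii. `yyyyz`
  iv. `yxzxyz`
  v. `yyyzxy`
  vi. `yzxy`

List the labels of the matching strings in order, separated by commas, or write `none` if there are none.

i, ii, iv

i. `xxxxxyyz` → match
ii. `zxxxxxyyy` → match
iii. `yyyyz` → no match
iv. `yxzxyz` → match
v. `yyyzxy` → no match
vi. `yzxy` → no match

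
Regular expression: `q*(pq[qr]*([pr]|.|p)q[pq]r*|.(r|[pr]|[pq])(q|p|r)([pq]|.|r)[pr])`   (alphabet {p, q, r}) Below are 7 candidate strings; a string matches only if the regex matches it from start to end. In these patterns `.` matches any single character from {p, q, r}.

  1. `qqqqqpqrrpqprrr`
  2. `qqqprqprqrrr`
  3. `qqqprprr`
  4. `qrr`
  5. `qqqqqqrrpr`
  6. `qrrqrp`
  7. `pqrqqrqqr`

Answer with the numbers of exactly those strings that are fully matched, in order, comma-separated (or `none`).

1 → match
2. `qqqprqprqrrr` → no match
3. `qqqprprr` → match
4. `qrr` → no match
5. `qqqqqqrrpr` → match
6. `qrrqrp` → match
7. `pqrqqrqqr` → match

1, 3, 5, 6, 7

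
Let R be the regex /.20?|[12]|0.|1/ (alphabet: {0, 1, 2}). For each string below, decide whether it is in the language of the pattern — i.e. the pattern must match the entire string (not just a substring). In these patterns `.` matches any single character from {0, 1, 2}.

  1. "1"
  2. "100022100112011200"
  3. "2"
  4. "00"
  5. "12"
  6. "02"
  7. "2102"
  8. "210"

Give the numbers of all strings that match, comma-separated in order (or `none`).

1 → match
2 → no match
3 → match
4 → match
5 → match
6 → match
7 → no match
8 → no match

1, 3, 4, 5, 6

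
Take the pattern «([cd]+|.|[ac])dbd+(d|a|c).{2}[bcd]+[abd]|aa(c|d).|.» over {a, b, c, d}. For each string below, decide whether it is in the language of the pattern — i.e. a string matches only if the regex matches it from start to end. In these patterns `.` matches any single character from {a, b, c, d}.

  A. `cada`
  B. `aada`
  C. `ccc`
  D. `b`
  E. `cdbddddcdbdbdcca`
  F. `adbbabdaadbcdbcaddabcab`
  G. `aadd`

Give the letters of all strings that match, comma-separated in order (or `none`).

A → no match
B → match
C → no match
D → match
E → match
F → no match
G → match

B, D, E, G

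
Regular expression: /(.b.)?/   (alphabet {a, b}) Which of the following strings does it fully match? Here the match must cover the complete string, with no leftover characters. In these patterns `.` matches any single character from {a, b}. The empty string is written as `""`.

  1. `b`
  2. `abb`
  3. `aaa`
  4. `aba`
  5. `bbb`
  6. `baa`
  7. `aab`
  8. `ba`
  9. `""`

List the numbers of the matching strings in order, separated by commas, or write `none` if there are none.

2, 4, 5, 9

1 → no match
2 → match
3 → no match
4 → match
5 → match
6 → no match
7 → no match
8 → no match
9 → match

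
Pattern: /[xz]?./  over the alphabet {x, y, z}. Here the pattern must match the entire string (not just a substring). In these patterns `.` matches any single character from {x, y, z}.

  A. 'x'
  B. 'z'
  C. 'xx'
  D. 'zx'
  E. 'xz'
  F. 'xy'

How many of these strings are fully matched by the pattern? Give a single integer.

A → match
B → match
C → match
D → match
E → match
F → match
Total matched: 6

6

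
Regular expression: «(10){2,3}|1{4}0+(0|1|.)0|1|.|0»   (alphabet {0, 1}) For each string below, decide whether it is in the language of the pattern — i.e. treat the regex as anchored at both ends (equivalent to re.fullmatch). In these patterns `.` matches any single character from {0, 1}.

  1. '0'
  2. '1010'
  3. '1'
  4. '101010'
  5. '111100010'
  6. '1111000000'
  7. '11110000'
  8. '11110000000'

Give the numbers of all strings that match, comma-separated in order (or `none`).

1 → match
2 → match
3 → match
4 → match
5 → match
6 → match
7 → match
8 → match

1, 2, 3, 4, 5, 6, 7, 8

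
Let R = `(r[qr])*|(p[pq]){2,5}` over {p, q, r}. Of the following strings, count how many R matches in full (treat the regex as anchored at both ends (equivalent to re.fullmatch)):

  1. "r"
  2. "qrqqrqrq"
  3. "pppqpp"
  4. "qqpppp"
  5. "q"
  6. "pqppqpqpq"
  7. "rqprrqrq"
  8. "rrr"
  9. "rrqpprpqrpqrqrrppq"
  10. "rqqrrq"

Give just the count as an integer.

1

1 → no match
2 → no match
3 → match
4 → no match
5 → no match
6 → no match
7 → no match
8 → no match
9 → no match
10 → no match
Total matched: 1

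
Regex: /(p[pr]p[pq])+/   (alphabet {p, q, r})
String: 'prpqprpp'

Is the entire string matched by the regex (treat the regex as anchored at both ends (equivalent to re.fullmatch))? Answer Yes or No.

Yes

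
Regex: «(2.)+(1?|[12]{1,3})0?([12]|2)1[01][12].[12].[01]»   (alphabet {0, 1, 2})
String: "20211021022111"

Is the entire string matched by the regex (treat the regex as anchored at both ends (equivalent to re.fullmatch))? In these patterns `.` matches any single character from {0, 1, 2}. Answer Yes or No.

Yes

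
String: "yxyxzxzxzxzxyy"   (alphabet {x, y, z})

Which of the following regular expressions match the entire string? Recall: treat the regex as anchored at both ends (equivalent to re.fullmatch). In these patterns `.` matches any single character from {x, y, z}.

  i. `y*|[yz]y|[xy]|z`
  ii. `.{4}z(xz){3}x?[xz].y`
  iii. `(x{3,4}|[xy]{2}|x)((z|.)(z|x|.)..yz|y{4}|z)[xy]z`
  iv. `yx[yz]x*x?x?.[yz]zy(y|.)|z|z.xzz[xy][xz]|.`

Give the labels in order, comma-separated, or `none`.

ii

i → no match
ii → match
iii → no match — must end with "z"
iv → no match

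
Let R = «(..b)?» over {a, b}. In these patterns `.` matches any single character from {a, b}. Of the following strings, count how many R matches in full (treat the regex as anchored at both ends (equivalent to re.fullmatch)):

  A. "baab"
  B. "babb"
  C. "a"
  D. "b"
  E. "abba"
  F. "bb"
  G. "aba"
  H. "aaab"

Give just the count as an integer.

0

A. "baab" → no match
B. "babb" → no match
C. "a" → no match
D. "b" → no match
E. "abba" → no match
F. "bb" → no match
G. "aba" → no match
H. "aaab" → no match
Total matched: 0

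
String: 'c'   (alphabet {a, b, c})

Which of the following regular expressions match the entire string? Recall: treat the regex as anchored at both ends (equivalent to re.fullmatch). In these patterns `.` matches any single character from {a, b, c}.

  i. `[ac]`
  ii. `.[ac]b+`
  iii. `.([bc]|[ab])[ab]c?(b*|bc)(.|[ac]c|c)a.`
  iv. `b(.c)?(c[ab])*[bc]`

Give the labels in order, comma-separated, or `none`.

i → match
ii → no match — must end with 'b'
iii → no match
iv → no match — must start with 'b'

i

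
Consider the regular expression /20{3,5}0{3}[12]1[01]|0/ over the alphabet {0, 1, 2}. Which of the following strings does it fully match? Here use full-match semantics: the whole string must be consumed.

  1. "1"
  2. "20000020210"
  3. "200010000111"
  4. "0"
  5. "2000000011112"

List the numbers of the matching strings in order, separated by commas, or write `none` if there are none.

4

1. "1" → no match
2. "20000020210" → no match
3. "200010000111" → no match
4. "0" → match
5 → no match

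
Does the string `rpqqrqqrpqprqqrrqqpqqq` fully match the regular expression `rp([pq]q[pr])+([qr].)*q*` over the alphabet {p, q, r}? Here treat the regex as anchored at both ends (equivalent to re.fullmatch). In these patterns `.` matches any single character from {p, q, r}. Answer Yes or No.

Yes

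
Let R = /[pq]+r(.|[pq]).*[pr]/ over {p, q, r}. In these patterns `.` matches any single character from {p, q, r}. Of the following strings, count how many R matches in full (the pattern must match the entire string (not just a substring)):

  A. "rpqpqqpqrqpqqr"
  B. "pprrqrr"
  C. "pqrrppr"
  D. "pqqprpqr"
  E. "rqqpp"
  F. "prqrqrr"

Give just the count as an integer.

A → no match
B. "pprrqrr" → match
C. "pqrrppr" → match
D. "pqqprpqr" → match
E. "rqqpp" → no match
F. "prqrqrr" → match
Total matched: 4

4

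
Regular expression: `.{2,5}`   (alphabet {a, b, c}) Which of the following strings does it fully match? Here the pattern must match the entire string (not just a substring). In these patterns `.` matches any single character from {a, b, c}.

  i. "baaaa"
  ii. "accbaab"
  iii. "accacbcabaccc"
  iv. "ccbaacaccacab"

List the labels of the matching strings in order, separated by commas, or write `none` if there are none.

i → match
ii → no match
iii → no match
iv → no match

i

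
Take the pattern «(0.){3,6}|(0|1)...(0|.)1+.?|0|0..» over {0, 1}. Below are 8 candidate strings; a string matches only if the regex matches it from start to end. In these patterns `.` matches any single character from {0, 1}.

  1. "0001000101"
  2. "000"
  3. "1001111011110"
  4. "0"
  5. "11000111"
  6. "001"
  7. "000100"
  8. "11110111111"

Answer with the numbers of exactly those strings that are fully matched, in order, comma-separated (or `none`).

1, 2, 4, 5, 6, 7, 8

1 → match
2 → match
3 → no match
4 → match
5 → match
6 → match
7 → match
8 → match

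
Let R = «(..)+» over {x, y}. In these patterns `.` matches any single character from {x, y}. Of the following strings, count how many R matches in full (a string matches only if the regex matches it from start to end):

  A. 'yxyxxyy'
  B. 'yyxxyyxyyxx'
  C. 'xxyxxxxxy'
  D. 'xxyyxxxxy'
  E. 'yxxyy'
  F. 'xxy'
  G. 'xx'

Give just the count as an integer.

A → no match
B → no match
C → no match
D → no match
E → no match
F → no match
G → match
Total matched: 1

1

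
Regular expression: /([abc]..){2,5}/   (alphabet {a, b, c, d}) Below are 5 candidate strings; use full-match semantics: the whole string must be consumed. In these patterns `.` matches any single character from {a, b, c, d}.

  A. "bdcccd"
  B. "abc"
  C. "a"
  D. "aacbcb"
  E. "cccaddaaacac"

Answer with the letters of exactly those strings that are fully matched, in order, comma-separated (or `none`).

A, D, E

A → match
B → no match
C → no match
D → match
E → match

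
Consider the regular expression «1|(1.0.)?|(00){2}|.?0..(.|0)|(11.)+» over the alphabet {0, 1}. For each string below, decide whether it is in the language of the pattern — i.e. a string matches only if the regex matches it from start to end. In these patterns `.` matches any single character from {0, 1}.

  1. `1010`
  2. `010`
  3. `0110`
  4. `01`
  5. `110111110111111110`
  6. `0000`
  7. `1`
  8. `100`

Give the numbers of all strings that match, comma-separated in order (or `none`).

1. `1010` → no match
2. `010` → no match
3. `0110` → match
4. `01` → no match
5 → match
6. `0000` → match
7. `1` → match
8. `100` → no match

3, 5, 6, 7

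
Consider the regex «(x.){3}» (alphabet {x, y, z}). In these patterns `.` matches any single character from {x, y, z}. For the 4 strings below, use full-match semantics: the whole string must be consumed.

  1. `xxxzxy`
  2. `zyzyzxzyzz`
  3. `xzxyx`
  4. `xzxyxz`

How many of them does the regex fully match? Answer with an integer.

1. `xxxzxy` → match
2. `zyzyzxzyzz` → no match — must start with `x`
3. `xzxyx` → no match
4. `xzxyxz` → match
Total matched: 2

2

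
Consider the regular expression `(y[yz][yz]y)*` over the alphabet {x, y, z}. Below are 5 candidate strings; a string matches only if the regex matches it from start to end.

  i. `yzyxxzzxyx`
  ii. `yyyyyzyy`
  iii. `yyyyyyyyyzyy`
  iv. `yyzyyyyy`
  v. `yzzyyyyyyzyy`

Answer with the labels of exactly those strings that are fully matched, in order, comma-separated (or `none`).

i → no match
ii → match
iii → match
iv → match
v → match

ii, iii, iv, v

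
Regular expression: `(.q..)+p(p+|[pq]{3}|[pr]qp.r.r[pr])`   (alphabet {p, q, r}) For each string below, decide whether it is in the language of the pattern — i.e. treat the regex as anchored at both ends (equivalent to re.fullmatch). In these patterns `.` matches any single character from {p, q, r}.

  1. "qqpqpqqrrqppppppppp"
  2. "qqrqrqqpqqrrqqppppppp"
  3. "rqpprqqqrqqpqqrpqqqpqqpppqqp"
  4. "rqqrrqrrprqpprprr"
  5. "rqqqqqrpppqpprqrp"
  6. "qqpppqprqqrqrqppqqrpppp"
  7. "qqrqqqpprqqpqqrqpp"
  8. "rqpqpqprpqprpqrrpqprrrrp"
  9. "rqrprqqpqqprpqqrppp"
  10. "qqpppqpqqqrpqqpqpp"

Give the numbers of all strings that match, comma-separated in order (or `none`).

1 → match
2 → match
3 → match
4 → match
5 → match
6 → match
7 → match
8 → no match
9 → match
10 → match

1, 2, 3, 4, 5, 6, 7, 9, 10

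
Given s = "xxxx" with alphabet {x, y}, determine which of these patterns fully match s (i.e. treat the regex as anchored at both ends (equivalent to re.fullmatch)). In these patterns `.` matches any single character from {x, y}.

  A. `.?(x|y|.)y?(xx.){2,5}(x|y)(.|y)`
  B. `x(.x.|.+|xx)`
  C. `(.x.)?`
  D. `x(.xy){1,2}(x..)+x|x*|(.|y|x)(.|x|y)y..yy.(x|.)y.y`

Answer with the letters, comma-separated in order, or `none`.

B, D

A → no match
B → match
C → no match
D → match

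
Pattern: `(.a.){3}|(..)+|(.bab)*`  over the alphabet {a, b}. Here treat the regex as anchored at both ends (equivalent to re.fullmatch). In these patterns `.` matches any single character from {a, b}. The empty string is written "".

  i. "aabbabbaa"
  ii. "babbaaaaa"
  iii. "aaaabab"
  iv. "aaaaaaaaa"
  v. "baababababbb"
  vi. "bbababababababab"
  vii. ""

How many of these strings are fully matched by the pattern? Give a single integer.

6

i → match
ii → match
iii → no match
iv → match
v → match
vi → match
vii → match
Total matched: 6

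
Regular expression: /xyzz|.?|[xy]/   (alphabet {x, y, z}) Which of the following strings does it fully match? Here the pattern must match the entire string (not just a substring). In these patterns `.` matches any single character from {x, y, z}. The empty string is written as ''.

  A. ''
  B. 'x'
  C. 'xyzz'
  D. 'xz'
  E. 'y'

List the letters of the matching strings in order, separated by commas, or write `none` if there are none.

A → match
B → match
C → match
D → no match
E → match

A, B, C, E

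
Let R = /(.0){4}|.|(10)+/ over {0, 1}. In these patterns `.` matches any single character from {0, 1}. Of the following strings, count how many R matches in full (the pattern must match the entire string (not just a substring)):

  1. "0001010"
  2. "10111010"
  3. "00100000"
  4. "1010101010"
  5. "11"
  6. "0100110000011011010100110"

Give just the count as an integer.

1. "0001010" → no match
2. "10111010" → no match
3. "00100000" → match
4. "1010101010" → match
5. "11" → no match
6 → no match
Total matched: 2

2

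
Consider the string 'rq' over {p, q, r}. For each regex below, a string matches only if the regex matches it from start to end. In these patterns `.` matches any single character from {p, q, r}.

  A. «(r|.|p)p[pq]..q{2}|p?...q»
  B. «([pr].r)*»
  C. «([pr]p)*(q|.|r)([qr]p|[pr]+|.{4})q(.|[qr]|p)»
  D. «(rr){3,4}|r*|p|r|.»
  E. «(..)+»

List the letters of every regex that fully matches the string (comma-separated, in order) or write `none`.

A → no match
B → no match
C → no match
D → no match
E → match

E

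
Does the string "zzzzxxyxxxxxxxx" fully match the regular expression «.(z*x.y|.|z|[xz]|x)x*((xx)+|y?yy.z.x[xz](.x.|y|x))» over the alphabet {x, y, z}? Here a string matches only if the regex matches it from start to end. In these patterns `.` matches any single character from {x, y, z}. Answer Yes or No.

Yes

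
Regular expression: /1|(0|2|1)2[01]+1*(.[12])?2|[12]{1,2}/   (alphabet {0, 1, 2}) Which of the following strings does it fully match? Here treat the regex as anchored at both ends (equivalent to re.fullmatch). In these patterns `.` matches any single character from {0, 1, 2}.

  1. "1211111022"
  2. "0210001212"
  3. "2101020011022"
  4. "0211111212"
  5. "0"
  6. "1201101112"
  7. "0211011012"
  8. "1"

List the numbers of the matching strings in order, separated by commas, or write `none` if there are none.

1 → match
2 → match
3 → no match
4 → match
5 → no match
6 → match
7 → match
8 → match

1, 2, 4, 6, 7, 8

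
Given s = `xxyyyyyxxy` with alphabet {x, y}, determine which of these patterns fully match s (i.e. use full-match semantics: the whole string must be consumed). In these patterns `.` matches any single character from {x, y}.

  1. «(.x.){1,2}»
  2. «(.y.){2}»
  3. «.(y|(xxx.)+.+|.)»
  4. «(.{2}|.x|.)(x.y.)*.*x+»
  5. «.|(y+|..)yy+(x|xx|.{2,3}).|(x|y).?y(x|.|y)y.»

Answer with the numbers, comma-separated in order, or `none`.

5

1 → no match
2 → no match
3 → no match
4 → no match — must end with `x`
5 → match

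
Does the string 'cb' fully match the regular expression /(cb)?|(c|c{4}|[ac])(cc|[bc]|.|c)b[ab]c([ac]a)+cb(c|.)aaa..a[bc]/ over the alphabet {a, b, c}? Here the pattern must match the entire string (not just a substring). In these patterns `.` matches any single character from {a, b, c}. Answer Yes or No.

Yes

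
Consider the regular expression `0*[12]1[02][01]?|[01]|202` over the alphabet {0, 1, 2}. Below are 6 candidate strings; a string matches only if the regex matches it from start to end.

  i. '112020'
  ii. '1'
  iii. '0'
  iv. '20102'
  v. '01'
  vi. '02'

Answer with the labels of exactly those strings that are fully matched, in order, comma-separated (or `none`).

i. '112020' → no match
ii. '1' → match
iii. '0' → match
iv. '20102' → no match
v. '01' → no match
vi. '02' → no match

ii, iii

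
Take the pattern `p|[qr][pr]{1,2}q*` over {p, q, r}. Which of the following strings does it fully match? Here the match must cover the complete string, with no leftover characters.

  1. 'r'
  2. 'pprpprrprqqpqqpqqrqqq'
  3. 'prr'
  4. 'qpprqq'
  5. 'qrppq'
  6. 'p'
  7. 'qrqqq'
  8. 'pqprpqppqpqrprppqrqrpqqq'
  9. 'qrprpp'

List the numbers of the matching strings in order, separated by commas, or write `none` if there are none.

1 → no match
2 → no match
3 → no match
4 → no match
5 → no match
6 → match
7 → match
8 → no match
9 → no match

6, 7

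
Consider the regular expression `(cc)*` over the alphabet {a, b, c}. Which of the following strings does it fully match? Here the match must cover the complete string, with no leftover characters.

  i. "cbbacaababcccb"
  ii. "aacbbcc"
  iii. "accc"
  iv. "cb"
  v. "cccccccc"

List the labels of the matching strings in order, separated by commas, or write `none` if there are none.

v

i → no match
ii. "aacbbcc" → no match
iii. "accc" → no match
iv. "cb" → no match
v. "cccccccc" → match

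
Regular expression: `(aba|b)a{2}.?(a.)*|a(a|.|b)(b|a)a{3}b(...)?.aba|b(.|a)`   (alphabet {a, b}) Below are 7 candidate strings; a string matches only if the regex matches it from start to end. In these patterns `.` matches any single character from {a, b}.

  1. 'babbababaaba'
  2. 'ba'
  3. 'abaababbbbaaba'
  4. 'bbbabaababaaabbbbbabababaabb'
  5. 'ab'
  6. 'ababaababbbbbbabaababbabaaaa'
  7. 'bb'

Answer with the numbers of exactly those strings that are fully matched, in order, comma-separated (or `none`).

2, 7

1 → no match
2 → match
3 → no match
4 → no match
5 → no match
6 → no match
7 → match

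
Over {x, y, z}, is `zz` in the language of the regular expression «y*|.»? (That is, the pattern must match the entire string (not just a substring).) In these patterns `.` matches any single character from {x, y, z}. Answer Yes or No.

No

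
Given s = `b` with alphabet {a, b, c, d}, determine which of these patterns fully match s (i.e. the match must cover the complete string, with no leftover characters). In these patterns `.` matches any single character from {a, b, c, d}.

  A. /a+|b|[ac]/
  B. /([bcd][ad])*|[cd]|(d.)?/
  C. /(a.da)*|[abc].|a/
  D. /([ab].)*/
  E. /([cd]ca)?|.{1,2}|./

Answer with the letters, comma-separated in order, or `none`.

A, E

A → match
B → no match
C → no match
D → no match
E → match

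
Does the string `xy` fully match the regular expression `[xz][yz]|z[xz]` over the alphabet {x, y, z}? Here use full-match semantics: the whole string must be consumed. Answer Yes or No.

Yes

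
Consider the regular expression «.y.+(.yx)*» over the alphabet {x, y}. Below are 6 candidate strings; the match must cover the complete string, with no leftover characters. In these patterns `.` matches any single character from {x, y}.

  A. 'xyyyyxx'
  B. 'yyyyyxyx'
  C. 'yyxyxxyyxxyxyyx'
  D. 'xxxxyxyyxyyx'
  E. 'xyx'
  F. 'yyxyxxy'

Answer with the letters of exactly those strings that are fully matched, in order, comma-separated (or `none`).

A, B, C, E, F

A → match
B → match
C → match
D → no match
E → match
F → match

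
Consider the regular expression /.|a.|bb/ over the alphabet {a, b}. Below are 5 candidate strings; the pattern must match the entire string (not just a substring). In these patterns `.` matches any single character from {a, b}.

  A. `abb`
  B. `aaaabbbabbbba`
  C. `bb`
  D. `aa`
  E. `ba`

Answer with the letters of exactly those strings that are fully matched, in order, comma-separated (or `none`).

C, D

A → no match
B → no match
C → match
D → match
E → no match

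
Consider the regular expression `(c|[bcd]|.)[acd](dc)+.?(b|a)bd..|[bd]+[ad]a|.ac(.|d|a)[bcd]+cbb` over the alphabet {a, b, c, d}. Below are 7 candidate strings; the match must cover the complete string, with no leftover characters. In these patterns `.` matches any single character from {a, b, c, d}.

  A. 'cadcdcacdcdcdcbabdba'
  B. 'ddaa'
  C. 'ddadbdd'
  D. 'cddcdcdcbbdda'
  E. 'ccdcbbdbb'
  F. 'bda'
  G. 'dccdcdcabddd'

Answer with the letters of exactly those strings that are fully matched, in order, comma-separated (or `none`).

A → no match
B → match
C → no match
D → match
E → match
F → match
G → no match

B, D, E, F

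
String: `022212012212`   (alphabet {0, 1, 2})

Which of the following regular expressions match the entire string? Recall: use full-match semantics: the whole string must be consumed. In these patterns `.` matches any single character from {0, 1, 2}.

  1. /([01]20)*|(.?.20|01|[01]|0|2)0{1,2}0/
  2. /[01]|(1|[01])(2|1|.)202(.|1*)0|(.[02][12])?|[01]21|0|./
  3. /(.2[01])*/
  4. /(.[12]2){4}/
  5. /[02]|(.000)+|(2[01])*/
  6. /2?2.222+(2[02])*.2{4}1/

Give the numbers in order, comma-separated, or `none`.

4

1 → no match
2 → no match
3 → no match
4 → match
5 → no match
6 → no match — must end with `21`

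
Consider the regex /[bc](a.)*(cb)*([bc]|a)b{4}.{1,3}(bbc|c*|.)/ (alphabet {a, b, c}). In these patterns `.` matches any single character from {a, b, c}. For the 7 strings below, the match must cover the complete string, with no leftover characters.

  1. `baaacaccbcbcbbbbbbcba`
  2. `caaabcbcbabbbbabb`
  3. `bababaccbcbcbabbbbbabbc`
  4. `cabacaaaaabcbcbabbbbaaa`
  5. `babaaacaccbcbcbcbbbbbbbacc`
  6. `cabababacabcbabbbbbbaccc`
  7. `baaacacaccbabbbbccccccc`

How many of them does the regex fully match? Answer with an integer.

7

1 → match
2 → match
3 → match
4 → match
5 → match
6 → match
7 → match
Total matched: 7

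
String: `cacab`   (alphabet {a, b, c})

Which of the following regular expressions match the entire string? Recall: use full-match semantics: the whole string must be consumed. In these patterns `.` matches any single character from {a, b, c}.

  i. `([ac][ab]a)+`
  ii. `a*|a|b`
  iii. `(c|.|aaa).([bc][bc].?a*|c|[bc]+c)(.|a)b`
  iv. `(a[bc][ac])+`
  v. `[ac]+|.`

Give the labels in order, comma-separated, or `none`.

i → no match — must end with `a`
ii → no match
iii → match
iv → no match — must start with `a`
v → no match

iii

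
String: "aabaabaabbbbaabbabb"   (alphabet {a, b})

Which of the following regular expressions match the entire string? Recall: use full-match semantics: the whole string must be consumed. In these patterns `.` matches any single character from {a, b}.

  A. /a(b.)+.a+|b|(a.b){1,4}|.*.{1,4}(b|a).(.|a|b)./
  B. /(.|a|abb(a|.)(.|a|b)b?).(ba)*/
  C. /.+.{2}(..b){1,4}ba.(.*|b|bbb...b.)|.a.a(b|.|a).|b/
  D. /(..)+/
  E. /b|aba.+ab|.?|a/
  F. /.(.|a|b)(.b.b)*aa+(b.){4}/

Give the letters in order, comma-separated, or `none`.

A, C

A → match
B → no match
C → match
D → no match
E → no match
F → no match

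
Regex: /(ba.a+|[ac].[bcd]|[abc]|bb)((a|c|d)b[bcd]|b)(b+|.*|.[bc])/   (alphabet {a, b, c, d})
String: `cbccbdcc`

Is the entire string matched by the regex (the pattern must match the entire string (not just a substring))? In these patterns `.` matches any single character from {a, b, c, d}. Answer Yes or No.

Yes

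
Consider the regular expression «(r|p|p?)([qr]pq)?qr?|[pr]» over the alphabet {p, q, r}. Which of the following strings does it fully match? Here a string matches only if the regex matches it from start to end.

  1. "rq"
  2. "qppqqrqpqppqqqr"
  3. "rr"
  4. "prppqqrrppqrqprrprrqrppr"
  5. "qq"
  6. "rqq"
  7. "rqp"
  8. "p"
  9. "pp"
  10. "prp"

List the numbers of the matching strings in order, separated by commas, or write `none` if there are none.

1 → match
2 → no match
3 → no match
4 → no match
5 → no match
6 → no match
7 → no match
8 → match
9 → no match
10 → no match

1, 8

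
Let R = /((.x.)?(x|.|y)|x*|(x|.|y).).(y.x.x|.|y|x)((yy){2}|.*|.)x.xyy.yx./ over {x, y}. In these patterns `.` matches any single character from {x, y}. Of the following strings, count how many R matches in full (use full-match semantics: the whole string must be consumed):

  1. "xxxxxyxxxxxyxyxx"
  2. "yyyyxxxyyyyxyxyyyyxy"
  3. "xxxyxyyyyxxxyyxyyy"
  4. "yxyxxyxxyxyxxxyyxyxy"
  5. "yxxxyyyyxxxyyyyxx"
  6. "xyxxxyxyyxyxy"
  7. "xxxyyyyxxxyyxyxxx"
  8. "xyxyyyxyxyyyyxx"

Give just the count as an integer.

5

1 → no match
2 → match
3 → no match
4 → match
5 → match
6 → match
7 → no match
8 → match
Total matched: 5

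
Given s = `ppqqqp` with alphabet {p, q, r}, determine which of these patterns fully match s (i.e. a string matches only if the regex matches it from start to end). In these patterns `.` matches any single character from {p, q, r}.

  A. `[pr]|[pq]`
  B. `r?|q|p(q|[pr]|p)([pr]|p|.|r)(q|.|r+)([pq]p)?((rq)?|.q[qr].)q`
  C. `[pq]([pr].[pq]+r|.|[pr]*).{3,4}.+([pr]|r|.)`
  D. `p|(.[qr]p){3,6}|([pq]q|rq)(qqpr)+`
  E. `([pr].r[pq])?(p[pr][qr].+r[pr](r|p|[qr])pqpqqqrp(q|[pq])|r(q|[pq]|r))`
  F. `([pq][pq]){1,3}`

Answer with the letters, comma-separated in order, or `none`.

C, F

A → no match
B → no match
C → match
D → no match
E → no match
F → match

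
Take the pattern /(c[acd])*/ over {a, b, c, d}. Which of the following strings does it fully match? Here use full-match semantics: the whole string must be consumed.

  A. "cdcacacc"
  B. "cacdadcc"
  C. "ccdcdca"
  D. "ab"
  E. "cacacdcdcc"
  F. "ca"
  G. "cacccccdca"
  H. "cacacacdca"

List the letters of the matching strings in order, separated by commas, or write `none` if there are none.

A, E, F, G, H

A → match
B → no match
C → no match
D → no match
E → match
F → match
G → match
H → match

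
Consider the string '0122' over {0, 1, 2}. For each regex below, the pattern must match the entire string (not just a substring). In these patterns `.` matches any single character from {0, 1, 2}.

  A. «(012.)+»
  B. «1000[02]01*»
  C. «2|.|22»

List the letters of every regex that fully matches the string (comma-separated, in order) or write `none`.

A → match
B → no match — must start with '1000'
C → no match

A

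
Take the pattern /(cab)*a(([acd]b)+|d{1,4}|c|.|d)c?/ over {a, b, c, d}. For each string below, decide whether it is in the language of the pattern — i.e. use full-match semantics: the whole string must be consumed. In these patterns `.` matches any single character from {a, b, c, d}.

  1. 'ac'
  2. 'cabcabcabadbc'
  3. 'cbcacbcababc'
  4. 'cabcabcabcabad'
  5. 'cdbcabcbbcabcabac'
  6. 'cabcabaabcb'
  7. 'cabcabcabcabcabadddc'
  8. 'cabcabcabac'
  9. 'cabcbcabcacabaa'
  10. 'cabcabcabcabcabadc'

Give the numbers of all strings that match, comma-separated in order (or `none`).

1, 2, 4, 6, 7, 8, 10

1 → match
2 → match
3 → no match
4 → match
5 → no match
6 → match
7 → match
8 → match
9 → no match
10 → match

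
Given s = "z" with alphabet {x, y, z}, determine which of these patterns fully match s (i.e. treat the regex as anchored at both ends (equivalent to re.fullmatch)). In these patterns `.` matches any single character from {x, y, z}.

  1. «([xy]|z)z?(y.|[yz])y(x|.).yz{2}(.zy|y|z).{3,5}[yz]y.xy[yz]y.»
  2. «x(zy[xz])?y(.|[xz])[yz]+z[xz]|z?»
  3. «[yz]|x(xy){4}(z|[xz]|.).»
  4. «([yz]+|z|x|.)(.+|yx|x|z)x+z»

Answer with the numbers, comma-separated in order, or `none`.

2, 3

1 → no match
2 → match
3 → match
4 → no match — must end with "xz"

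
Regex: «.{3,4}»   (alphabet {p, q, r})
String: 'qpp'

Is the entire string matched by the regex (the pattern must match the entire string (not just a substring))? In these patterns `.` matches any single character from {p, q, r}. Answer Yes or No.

Yes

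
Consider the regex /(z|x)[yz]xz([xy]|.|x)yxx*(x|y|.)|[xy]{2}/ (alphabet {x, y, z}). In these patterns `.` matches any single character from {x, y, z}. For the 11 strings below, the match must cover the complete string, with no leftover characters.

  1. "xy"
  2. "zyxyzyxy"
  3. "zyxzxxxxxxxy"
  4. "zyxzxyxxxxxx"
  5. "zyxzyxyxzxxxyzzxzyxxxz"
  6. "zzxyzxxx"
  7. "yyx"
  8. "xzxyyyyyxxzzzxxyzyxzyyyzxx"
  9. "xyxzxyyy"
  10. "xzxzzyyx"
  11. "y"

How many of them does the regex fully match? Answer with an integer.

1 → match
2 → no match
3 → no match
4 → match
5 → no match
6 → no match
7 → no match
8 → no match
9 → no match
10 → no match
11 → no match
Total matched: 2

2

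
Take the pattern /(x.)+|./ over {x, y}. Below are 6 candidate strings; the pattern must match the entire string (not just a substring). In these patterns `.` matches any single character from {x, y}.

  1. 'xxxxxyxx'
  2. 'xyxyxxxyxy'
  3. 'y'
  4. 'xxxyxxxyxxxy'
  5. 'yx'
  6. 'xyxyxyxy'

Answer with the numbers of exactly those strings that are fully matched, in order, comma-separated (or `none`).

1 → match
2 → match
3 → match
4 → match
5 → no match
6 → match

1, 2, 3, 4, 6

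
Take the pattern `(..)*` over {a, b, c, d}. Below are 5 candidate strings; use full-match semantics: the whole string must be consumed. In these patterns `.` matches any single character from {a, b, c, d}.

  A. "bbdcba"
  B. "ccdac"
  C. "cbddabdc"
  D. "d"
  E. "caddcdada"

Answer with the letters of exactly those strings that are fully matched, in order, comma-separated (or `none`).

A → match
B → no match
C → match
D → no match
E → no match

A, C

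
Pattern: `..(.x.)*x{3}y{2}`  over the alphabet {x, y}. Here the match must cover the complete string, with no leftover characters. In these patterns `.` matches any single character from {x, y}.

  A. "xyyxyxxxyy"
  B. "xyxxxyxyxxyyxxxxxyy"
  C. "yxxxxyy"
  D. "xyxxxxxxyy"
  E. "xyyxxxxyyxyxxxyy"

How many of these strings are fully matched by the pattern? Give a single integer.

5

A → match
B → match
C → match
D → match
E → match
Total matched: 5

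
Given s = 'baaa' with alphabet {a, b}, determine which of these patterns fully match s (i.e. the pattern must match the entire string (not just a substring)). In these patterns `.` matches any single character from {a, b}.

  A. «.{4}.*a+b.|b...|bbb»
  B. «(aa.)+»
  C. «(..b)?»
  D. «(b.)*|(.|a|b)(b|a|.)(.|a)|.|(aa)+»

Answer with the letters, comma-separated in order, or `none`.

A → match
B → no match — must start with 'aa'
C → no match
D → no match

A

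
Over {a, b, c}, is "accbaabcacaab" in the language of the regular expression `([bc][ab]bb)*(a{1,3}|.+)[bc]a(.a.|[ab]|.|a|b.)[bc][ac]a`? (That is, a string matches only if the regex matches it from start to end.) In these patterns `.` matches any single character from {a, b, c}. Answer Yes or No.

Every match must end with "a", but "accbaabcacaab" does not.

No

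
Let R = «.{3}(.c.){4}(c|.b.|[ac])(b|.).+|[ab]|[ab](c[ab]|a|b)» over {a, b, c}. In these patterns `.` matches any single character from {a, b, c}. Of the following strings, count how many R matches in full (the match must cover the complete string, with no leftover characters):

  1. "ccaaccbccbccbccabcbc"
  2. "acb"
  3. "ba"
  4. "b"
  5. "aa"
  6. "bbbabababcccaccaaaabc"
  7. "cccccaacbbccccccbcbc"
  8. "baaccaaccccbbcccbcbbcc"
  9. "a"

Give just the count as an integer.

1 → match
2 → match
3 → match
4 → match
5 → match
6 → no match
7 → match
8 → match
9 → match
Total matched: 8

8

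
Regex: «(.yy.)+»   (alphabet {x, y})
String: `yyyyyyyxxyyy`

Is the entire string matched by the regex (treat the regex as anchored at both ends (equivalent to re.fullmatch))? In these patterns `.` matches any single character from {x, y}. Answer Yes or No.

Yes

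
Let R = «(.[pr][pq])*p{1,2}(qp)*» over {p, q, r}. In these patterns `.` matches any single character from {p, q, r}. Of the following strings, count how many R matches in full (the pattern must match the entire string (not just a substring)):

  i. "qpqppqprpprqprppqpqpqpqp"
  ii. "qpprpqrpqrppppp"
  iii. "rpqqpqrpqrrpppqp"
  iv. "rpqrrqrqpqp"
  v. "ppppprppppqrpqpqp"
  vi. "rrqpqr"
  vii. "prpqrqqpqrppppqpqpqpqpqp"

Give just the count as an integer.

3

i → match
ii → no match
iii → match
iv → no match
v → no match
vi → no match
vii → match
Total matched: 3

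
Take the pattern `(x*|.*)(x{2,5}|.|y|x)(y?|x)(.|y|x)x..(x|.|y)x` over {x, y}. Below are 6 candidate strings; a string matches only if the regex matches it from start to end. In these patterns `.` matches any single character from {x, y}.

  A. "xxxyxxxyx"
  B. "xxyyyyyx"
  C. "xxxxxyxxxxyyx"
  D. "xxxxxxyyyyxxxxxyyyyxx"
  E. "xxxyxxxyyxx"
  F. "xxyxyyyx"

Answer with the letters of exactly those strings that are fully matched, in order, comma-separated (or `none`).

A → match
B → no match
C → match
D → no match
E → match
F → match

A, C, E, F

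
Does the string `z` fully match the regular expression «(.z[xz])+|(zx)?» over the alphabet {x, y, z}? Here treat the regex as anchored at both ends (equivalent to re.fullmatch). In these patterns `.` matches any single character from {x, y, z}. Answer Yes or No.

No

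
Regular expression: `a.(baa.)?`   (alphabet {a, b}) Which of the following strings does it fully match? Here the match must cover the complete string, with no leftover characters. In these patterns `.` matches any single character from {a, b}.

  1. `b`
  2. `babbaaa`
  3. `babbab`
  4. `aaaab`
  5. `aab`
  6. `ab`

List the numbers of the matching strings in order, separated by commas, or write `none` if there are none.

6

1 → no match — must start with `a`
2 → no match — must start with `a`
3 → no match — must start with `a`
4 → no match
5 → no match
6 → match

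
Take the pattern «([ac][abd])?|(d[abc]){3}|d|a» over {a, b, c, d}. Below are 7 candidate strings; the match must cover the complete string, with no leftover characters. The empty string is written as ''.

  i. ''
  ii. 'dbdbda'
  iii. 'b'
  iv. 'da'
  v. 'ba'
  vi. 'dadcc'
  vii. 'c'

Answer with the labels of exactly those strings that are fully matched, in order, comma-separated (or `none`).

i → match
ii → match
iii → no match
iv → no match
v → no match
vi → no match
vii → no match

i, ii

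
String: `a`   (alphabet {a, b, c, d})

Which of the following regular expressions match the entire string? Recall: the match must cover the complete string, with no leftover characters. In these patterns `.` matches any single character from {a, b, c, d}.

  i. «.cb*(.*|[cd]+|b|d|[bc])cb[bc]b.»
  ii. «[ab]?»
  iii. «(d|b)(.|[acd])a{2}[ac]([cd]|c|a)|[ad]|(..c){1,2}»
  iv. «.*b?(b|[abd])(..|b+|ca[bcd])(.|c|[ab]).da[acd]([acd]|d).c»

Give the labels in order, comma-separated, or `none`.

ii, iii

i → no match
ii → match
iii → match
iv → no match — must end with `c`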